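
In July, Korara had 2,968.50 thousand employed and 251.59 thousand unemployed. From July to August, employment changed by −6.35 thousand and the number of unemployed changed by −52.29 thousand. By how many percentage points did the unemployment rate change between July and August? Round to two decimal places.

July: labor force = 2,968.50 + 251.59 = 3,220.09; u = 251.59/3,220.09 = 7.81%.
August: labor force = 2,962.15 + 199.30 = 3,161.45; u = 199.30/3,161.45 = 6.30%.
Change = 6.30% − 7.81% = −1.51 pp.

The unemployment rate changed by −1.51 percentage points.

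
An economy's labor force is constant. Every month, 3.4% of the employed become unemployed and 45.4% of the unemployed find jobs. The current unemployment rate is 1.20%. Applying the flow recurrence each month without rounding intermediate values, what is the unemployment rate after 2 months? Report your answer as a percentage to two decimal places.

With a fixed labor force, u_{t+1} = u_t + s·(1−u_t) − f·u_t = u_t·(1−s−f) + s.
Here 1−s−f = 0.512 and s = 0.034.
u_1 = 0.012000 × 0.512 + 0.034 = 0.040144.
u_2 = 0.040144 × 0.512 + 0.034 = 0.054554.

Unemployment rate after two months ≈ 5.46%.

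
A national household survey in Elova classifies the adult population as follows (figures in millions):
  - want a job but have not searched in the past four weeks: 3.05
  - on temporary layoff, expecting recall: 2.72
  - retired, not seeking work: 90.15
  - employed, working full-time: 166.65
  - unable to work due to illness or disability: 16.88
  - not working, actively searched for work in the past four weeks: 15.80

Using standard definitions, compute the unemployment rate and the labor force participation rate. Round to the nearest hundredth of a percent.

Employed = 166.65 million.
Unemployed = 2.72 + 15.80 = 18.52 million (jobless and actively searching, or on temporary layoff).
Labor force = 166.65 + 18.52 = 185.17 million.
Not in labor force = 3.05 + 90.15 + 16.88 = 110.08 million (those not working and not actively searching are outside the labor force — including those who want a job but have given up searching).
Civilian working-age population = 185.17 + 110.08 = 295.25 million.
Unemployment rate = 18.52 / 185.17 = 10.00%.
Labor force participation rate = 185.17 / 295.25 = 62.72%.

Unemployment rate ≈ 10.00%; labor force participation rate ≈ 62.72%.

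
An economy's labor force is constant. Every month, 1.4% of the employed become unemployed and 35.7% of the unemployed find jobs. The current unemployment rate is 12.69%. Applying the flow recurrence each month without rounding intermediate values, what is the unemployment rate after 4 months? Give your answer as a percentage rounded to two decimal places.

Unemployment rate after four months ≈ 5.17%.

With a fixed labor force, u_{t+1} = u_t + s·(1−u_t) − f·u_t = u_t·(1−s−f) + s.
Here 1−s−f = 0.629 and s = 0.014.
u_1 = 0.126900 × 0.629 + 0.014 = 0.093820.
u_2 = 0.093820 × 0.629 + 0.014 = 0.073013.
u_3 = 0.073013 × 0.629 + 0.014 = 0.059925.
u_4 = 0.059925 × 0.629 + 0.014 = 0.051693.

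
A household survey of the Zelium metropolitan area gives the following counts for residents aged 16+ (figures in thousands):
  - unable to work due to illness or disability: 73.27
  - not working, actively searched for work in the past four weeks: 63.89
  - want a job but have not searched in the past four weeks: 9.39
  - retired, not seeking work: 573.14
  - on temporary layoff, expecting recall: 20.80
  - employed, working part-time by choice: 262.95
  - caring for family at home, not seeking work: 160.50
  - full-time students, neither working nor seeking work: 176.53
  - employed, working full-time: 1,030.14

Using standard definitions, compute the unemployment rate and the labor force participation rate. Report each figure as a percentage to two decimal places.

Unemployment rate ≈ 6.15%; labor force participation rate ≈ 58.12%.

Employed = 262.95 + 1,030.14 = 1,293.09 thousand.
Unemployed = 63.89 + 20.80 = 84.69 thousand (jobless and actively searching, or on temporary layoff).
Labor force = 1,293.09 + 84.69 = 1,377.78 thousand.
Not in labor force = 73.27 + 9.39 + 573.14 + 160.50 + 176.53 = 992.83 thousand (those not working and not actively searching are outside the labor force — including those who want a job but have given up searching).
Civilian working-age population = 1,377.78 + 992.83 = 2,370.61 thousand.
Unemployment rate = 84.69 / 1,377.78 = 6.15%.
Labor force participation rate = 1,377.78 / 2,370.61 = 58.12%.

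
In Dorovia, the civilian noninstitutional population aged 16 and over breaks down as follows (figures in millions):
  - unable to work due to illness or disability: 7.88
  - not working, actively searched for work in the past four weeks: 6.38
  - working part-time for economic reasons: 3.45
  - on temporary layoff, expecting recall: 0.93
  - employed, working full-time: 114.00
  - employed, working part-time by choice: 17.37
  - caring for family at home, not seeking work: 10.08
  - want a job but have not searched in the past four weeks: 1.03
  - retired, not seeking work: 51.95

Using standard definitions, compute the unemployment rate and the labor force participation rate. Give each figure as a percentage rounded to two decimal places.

Unemployment rate ≈ 5.14%; labor force participation rate ≈ 66.71%.

Employed = 3.45 + 114.00 + 17.37 = 134.82 million (anyone who worked, including part-time for economic reasons, counts as employed).
Unemployed = 6.38 + 0.93 = 7.31 million (jobless and actively searching, or on temporary layoff).
Labor force = 134.82 + 7.31 = 142.13 million.
Not in labor force = 7.88 + 10.08 + 1.03 + 51.95 = 70.94 million (those not working and not actively searching are outside the labor force — including those who want a job but have given up searching).
Civilian working-age population = 142.13 + 70.94 = 213.07 million.
Unemployment rate = 7.31 / 142.13 = 5.14%.
Labor force participation rate = 142.13 / 213.07 = 66.71%.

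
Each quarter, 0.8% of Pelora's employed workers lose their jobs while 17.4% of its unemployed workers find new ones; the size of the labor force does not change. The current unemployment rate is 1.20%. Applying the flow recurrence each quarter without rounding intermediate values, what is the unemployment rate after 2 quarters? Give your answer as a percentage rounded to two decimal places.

With a fixed labor force, u_{t+1} = u_t + s·(1−u_t) − f·u_t = u_t·(1−s−f) + s.
Here 1−s−f = 0.818 and s = 0.008.
u_1 = 0.012000 × 0.818 + 0.008 = 0.017816.
u_2 = 0.017816 × 0.818 + 0.008 = 0.022573.

Unemployment rate after two quarters ≈ 2.26%.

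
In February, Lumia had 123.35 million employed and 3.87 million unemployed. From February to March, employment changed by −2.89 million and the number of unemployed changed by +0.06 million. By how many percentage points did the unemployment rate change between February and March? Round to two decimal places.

February: labor force = 123.35 + 3.87 = 127.22; u = 3.87/127.22 = 3.04%.
March: labor force = 120.46 + 3.93 = 124.39; u = 3.93/124.39 = 3.16%.
Change = 3.16% − 3.04% = +0.12 pp.

The unemployment rate changed by +0.12 percentage points.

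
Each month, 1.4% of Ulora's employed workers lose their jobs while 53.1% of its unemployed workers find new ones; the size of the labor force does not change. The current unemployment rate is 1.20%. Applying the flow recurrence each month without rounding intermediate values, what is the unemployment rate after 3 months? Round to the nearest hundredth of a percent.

With a fixed labor force, u_{t+1} = u_t + s·(1−u_t) − f·u_t = u_t·(1−s−f) + s.
Here 1−s−f = 0.455 and s = 0.014.
u_1 = 0.012000 × 0.455 + 0.014 = 0.019460.
u_2 = 0.019460 × 0.455 + 0.014 = 0.022854.
u_3 = 0.022854 × 0.455 + 0.014 = 0.024399.

Unemployment rate after three months ≈ 2.44%.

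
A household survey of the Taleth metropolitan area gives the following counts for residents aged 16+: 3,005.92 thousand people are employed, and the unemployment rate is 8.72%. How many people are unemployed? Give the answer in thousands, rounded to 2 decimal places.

Let U be the number unemployed. The labor force is E + U, and U/(E+U) = 0.0872.
So U = 0.0872 × 3,005.92 / (1 − 0.0872) = 262.1162 / 0.9128 ≈ 287.16 thousand.

About 287.16 thousand are unemployed.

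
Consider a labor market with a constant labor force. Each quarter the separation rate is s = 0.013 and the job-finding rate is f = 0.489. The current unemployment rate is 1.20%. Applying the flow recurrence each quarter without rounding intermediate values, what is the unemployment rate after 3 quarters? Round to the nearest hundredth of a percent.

With a fixed labor force, u_{t+1} = u_t + s·(1−u_t) − f·u_t = u_t·(1−s−f) + s.
Here 1−s−f = 0.498 and s = 0.013.
u_1 = 0.012000 × 0.498 + 0.013 = 0.018976.
u_2 = 0.018976 × 0.498 + 0.013 = 0.022450.
u_3 = 0.022450 × 0.498 + 0.013 = 0.024180.

Unemployment rate after three quarters ≈ 2.42%.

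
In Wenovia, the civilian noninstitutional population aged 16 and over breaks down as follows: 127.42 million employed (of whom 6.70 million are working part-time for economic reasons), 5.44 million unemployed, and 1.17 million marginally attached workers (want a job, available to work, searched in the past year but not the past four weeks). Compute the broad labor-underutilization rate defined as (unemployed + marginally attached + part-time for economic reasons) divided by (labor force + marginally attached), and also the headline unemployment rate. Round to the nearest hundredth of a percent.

Broad underutilization rate ≈ 9.93%; headline unemployment rate ≈ 4.09%.

Labor force = 127.42 + 5.44 = 132.86 million.
Numerator = 5.44 + 1.17 + 6.70 = 13.31 million.
Denominator = 132.86 + 1.17 = 134.03 million.
Broad rate = 13.31 / 134.03 = 9.93%.
Headline unemployment rate = 5.44 / 132.86 = 4.09%.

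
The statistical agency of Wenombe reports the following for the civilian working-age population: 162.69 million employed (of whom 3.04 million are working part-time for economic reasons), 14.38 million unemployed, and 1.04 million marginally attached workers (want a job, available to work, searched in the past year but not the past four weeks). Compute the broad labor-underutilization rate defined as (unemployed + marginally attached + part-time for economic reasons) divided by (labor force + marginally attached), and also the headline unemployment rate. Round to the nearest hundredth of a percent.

Broad underutilization rate ≈ 10.36%; headline unemployment rate ≈ 8.12%.

Labor force = 162.69 + 14.38 = 177.07 million.
Numerator = 14.38 + 1.04 + 3.04 = 18.46 million.
Denominator = 177.07 + 1.04 = 178.11 million.
Broad rate = 18.46 / 178.11 = 10.36%.
Headline unemployment rate = 14.38 / 177.07 = 8.12%.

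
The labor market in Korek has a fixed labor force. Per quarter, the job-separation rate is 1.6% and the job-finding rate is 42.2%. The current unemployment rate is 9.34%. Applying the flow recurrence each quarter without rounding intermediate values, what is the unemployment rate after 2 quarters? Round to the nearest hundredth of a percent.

With a fixed labor force, u_{t+1} = u_t + s·(1−u_t) − f·u_t = u_t·(1−s−f) + s.
Here 1−s−f = 0.562 and s = 0.016.
u_1 = 0.093400 × 0.562 + 0.016 = 0.068491.
u_2 = 0.068491 × 0.562 + 0.016 = 0.054492.

Unemployment rate after two quarters ≈ 5.45%.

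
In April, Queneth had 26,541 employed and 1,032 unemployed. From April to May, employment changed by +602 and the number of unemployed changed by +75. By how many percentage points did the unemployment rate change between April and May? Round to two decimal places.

The unemployment rate changed by +0.18 percentage points.

April: labor force = 26,541 + 1,032 = 27,573; u = 1,032/27,573 = 3.74%.
May: labor force = 27,143 + 1,107 = 28,250; u = 1,107/28,250 = 3.92%.
Change = 3.92% − 3.74% = +0.18 pp.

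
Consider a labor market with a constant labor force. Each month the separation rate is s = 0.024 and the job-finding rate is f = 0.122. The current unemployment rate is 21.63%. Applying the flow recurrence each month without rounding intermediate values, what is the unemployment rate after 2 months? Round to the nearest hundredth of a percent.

Unemployment rate after two months ≈ 20.22%.

With a fixed labor force, u_{t+1} = u_t + s·(1−u_t) − f·u_t = u_t·(1−s−f) + s.
Here 1−s−f = 0.854 and s = 0.024.
u_1 = 0.216300 × 0.854 + 0.024 = 0.208720.
u_2 = 0.208720 × 0.854 + 0.024 = 0.202247.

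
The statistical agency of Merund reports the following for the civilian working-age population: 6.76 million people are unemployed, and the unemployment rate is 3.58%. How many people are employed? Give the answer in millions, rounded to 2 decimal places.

Labor force = U / u = 6.76 / 0.0358 ≈ 188.83 million.
Employed = labor force − unemployed = 188.83 − 6.76 = 182.07 million.

About 182.07 million are employed.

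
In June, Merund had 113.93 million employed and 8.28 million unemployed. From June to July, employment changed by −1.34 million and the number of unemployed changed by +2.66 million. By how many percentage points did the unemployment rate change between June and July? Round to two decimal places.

June: labor force = 113.93 + 8.28 = 122.21; u = 8.28/122.21 = 6.78%.
July: labor force = 112.59 + 10.94 = 123.53; u = 10.94/123.53 = 8.86%.
Change = 8.86% − 6.78% = +2.08 pp.

The unemployment rate changed by +2.08 percentage points.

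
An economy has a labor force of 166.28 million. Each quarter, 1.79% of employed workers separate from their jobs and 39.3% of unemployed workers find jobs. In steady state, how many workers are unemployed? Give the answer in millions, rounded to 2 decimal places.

Steady-state unemployment rate u* = s/(s+f) = 1.79/(1.79+39.3) = 0.043563.
Unemployed = u* × labor force = 0.043563 × 166.28 ≈ 7.24 million.

About 7.24 million are unemployed in steady state.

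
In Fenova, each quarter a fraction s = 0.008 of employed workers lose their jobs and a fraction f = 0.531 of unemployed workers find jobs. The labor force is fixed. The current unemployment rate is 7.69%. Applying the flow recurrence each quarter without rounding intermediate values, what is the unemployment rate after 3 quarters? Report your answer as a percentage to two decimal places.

With a fixed labor force, u_{t+1} = u_t + s·(1−u_t) − f·u_t = u_t·(1−s−f) + s.
Here 1−s−f = 0.461 and s = 0.008.
u_1 = 0.076900 × 0.461 + 0.008 = 0.043451.
u_2 = 0.043451 × 0.461 + 0.008 = 0.028031.
u_3 = 0.028031 × 0.461 + 0.008 = 0.020922.

Unemployment rate after three quarters ≈ 2.09%.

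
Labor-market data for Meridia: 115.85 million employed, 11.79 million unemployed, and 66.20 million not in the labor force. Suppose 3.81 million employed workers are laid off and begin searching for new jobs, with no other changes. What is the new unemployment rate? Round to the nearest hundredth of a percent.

Initially, labor force = 115.85 + 11.79 = 127.64 million, so u = 11.79/127.64 = 9.24%.
After the change, employed falls and unemployed rises by 3.81; labor force unchanged → E = 112.04, U = 15.60, labor force = 127.64 million.
New unemployment rate = 15.60 / 127.64 = 12.22%.

New unemployment rate ≈ 12.22%.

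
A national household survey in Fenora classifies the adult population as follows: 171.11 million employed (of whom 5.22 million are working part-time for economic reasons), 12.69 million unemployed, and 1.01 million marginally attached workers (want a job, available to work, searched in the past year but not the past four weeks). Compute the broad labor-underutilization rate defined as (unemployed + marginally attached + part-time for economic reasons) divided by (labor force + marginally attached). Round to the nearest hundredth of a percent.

Labor force = 171.11 + 12.69 = 183.80 million.
Numerator = 12.69 + 1.01 + 5.22 = 18.92 million.
Denominator = 183.80 + 1.01 = 184.81 million.
Broad rate = 18.92 / 184.81 = 10.24%.

Broad underutilization rate ≈ 10.24%.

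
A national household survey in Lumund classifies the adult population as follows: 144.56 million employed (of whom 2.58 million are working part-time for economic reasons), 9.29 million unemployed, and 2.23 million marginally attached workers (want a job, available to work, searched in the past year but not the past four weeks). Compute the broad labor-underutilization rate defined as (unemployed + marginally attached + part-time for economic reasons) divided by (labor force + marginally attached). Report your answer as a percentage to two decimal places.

Labor force = 144.56 + 9.29 = 153.85 million.
Numerator = 9.29 + 2.23 + 2.58 = 14.10 million.
Denominator = 153.85 + 2.23 = 156.08 million.
Broad rate = 14.10 / 156.08 = 9.03%.

Broad underutilization rate ≈ 9.03%.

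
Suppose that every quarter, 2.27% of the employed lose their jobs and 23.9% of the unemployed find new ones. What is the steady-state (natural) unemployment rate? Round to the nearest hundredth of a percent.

At steady state the flows balance: s·E = f·U, so U/(E+U) = s/(s+f).
u* = 2.27 / (2.27 + 23.9) = 2.27 / 26.17 = 8.67%.

Steady-state unemployment rate ≈ 8.67%.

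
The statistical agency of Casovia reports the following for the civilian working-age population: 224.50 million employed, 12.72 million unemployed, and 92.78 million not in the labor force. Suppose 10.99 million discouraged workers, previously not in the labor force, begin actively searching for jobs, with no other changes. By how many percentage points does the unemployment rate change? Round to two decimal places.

The unemployment rate changes by +4.19 percentage points.

Initially, labor force = 224.50 + 12.72 = 237.22 million, so u = 12.72/237.22 = 5.36%.
After the change, unemployed and labor force both rise by 10.99 → E = 224.50, U = 23.71, labor force = 248.21 million.
New unemployment rate = 23.71 / 248.21 = 9.55%.
Change = 9.55% − 5.36% = +4.19 percentage points.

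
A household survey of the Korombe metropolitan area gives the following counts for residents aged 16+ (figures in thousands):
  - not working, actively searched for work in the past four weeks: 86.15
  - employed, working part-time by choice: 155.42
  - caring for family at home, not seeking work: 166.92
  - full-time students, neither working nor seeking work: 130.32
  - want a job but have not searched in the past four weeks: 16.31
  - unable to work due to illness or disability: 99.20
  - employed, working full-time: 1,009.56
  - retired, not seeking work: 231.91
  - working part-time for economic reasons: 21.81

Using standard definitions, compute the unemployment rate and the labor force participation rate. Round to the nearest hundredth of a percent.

Employed = 155.42 + 1,009.56 + 21.81 = 1,186.79 thousand (anyone who worked, including part-time for economic reasons, counts as employed).
Unemployed = 86.15 thousand.
Labor force = 1,186.79 + 86.15 = 1,272.94 thousand.
Not in labor force = 166.92 + 130.32 + 16.31 + 99.20 + 231.91 = 644.66 thousand (those not working and not actively searching are outside the labor force — including those who want a job but have given up searching).
Civilian working-age population = 1,272.94 + 644.66 = 1,917.60 thousand.
Unemployment rate = 86.15 / 1,272.94 = 6.77%.
Labor force participation rate = 1,272.94 / 1,917.60 = 66.38%.

Unemployment rate ≈ 6.77%; labor force participation rate ≈ 66.38%.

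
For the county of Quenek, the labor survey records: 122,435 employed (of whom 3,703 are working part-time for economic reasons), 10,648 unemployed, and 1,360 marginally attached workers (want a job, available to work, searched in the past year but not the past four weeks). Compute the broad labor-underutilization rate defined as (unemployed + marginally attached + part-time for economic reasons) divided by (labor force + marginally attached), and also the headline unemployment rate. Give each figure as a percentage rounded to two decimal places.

Broad underutilization rate ≈ 11.69%; headline unemployment rate ≈ 8.00%.

Labor force = 122,435 + 10,648 = 133,083.
Numerator = 10,648 + 1,360 + 3,703 = 15,711.
Denominator = 133,083 + 1,360 = 134,443.
Broad rate = 15,711 / 134,443 = 11.69%.
Headline unemployment rate = 10,648 / 133,083 = 8.00%.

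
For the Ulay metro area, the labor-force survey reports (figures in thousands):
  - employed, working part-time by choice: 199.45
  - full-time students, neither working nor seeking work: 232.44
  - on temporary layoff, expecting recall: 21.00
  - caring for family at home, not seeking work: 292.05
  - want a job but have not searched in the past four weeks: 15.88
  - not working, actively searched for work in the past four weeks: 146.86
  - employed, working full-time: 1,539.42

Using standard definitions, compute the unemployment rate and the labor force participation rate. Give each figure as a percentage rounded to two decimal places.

Employed = 199.45 + 1,539.42 = 1,738.87 thousand.
Unemployed = 21.00 + 146.86 = 167.86 thousand (jobless and actively searching, or on temporary layoff).
Labor force = 1,738.87 + 167.86 = 1,906.73 thousand.
Not in labor force = 232.44 + 292.05 + 15.88 = 540.37 thousand (those not working and not actively searching are outside the labor force — including those who want a job but have given up searching).
Civilian working-age population = 1,906.73 + 540.37 = 2,447.10 thousand.
Unemployment rate = 167.86 / 1,906.73 = 8.80%.
Labor force participation rate = 1,906.73 / 2,447.10 = 77.92%.

Unemployment rate ≈ 8.80%; labor force participation rate ≈ 77.92%.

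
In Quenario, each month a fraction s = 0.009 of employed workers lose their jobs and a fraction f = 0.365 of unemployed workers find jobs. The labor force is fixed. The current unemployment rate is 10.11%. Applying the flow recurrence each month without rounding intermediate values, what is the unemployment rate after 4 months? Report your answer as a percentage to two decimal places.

With a fixed labor force, u_{t+1} = u_t + s·(1−u_t) − f·u_t = u_t·(1−s−f) + s.
Here 1−s−f = 0.626 and s = 0.009.
u_1 = 0.101100 × 0.626 + 0.009 = 0.072289.
u_2 = 0.072289 × 0.626 + 0.009 = 0.054253.
u_3 = 0.054253 × 0.626 + 0.009 = 0.042962.
u_4 = 0.042962 × 0.626 + 0.009 = 0.035894.

Unemployment rate after four months ≈ 3.59%.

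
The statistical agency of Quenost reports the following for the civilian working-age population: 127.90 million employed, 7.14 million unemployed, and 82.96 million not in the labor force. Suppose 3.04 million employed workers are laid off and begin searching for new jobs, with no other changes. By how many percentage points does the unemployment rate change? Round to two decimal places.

Initially, labor force = 127.90 + 7.14 = 135.04 million, so u = 7.14/135.04 = 5.29%.
After the change, employed falls and unemployed rises by 3.04; labor force unchanged → E = 124.86, U = 10.18, labor force = 135.04 million.
New unemployment rate = 10.18 / 135.04 = 7.54%.
Change = 7.54% − 5.29% = +2.25 percentage points.

The unemployment rate changes by +2.25 percentage points.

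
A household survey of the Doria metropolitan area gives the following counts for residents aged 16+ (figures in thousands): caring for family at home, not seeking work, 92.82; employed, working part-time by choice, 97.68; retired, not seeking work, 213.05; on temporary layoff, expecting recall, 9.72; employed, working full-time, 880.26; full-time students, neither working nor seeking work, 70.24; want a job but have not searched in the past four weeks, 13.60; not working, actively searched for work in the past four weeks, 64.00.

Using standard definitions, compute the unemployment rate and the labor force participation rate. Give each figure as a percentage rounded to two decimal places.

Employed = 97.68 + 880.26 = 977.94 thousand.
Unemployed = 9.72 + 64.00 = 73.72 thousand (jobless and actively searching, or on temporary layoff).
Labor force = 977.94 + 73.72 = 1,051.66 thousand.
Not in labor force = 92.82 + 213.05 + 70.24 + 13.60 = 389.71 thousand (those not working and not actively searching are outside the labor force — including those who want a job but have given up searching).
Civilian working-age population = 1,051.66 + 389.71 = 1,441.37 thousand.
Unemployment rate = 73.72 / 1,051.66 = 7.01%.
Labor force participation rate = 1,051.66 / 1,441.37 = 72.96%.

Unemployment rate ≈ 7.01%; labor force participation rate ≈ 72.96%.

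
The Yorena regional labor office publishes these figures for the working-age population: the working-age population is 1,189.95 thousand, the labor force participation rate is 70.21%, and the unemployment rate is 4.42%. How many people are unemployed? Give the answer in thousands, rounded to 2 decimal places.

About 36.93 thousand are unemployed.

Labor force = 0.7021 × 1,189.95 = 835.46 thousand.
Unemployed = 0.0442 × 835.46 ≈ 36.93 thousand.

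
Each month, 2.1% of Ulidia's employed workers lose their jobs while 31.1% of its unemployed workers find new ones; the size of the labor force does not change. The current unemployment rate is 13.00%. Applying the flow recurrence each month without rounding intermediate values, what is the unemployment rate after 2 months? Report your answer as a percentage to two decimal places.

With a fixed labor force, u_{t+1} = u_t + s·(1−u_t) − f·u_t = u_t·(1−s−f) + s.
Here 1−s−f = 0.668 and s = 0.021.
u_1 = 0.130000 × 0.668 + 0.021 = 0.107840.
u_2 = 0.107840 × 0.668 + 0.021 = 0.093037.

Unemployment rate after two months ≈ 9.30%.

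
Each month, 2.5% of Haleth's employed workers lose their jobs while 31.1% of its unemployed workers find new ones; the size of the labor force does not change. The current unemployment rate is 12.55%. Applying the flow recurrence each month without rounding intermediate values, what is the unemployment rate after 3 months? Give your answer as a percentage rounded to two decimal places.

With a fixed labor force, u_{t+1} = u_t + s·(1−u_t) − f·u_t = u_t·(1−s−f) + s.
Here 1−s−f = 0.664 and s = 0.025.
u_1 = 0.125500 × 0.664 + 0.025 = 0.108332.
u_2 = 0.108332 × 0.664 + 0.025 = 0.096932.
u_3 = 0.096932 × 0.664 + 0.025 = 0.089363.

Unemployment rate after three months ≈ 8.94%.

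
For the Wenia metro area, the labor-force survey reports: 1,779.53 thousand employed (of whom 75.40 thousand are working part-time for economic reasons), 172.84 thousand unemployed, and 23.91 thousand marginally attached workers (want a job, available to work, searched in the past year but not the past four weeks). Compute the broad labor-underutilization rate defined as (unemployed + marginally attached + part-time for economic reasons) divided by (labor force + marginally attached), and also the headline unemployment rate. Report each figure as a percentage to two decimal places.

Labor force = 1,779.53 + 172.84 = 1,952.37 thousand.
Numerator = 172.84 + 23.91 + 75.40 = 272.15 thousand.
Denominator = 1,952.37 + 23.91 = 1,976.28 thousand.
Broad rate = 272.15 / 1,976.28 = 13.77%.
Headline unemployment rate = 172.84 / 1,952.37 = 8.85%.

Broad underutilization rate ≈ 13.77%; headline unemployment rate ≈ 8.85%.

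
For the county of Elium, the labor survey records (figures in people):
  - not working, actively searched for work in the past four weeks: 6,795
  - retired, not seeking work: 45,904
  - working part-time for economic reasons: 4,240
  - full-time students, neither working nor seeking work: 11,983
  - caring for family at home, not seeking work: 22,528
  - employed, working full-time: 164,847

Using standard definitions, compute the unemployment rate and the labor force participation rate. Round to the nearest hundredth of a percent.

Unemployment rate ≈ 3.86%; labor force participation rate ≈ 68.62%.

Employed = 4,240 + 164,847 = 169,087 (anyone who worked, including part-time for economic reasons, counts as employed).
Unemployed = 6,795.
Labor force = 169,087 + 6,795 = 175,882.
Not in labor force = 45,904 + 11,983 + 22,528 = 80,415 (those not working and not actively searching are outside the labor force).
Civilian working-age population = 175,882 + 80,415 = 256,297.
Unemployment rate = 6,795 / 175,882 = 3.86%.
Labor force participation rate = 175,882 / 256,297 = 68.62%.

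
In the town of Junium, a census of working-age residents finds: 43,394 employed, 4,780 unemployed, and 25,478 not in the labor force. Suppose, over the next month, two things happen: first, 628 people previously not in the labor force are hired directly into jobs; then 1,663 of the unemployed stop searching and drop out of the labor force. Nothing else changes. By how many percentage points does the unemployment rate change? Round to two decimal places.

The unemployment rate changes by −3.31 percentage points.

Initially, labor force = 43,394 + 4,780 = 48,174, so u = 4,780/48,174 = 9.92%.
After the first change, employed and labor force both rise by 628; unemployed unchanged → E = 44,022, U = 4,780, labor force = 48,802.
After the second change, unemployed and labor force both fall by 1,663 → E = 44,022, U = 3,117, labor force = 47,139.
New unemployment rate = 3,117 / 47,139 = 6.61%.
Change = 6.61% − 9.92% = −3.31 percentage points.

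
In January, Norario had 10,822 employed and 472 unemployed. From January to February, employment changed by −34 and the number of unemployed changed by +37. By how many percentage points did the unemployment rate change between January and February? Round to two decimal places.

January: labor force = 10,822 + 472 = 11,294; u = 472/11,294 = 4.18%.
February: labor force = 10,788 + 509 = 11,297; u = 509/11,297 = 4.51%.
Change = 4.51% − 4.18% = +0.33 pp.

The unemployment rate changed by +0.33 percentage points.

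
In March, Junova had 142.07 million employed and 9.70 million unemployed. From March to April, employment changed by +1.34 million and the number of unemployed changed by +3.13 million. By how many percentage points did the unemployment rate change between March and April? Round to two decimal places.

The unemployment rate changed by +1.82 percentage points.

March: labor force = 142.07 + 9.70 = 151.77; u = 9.70/151.77 = 6.39%.
April: labor force = 143.41 + 12.83 = 156.24; u = 12.83/156.24 = 8.21%.
Change = 8.21% − 6.39% = +1.82 pp.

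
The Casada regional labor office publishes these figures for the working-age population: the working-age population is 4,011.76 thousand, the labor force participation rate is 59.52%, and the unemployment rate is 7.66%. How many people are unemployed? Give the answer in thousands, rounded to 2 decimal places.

About 182.91 thousand are unemployed.

Labor force = 0.5952 × 4,011.76 = 2,387.80 thousand.
Unemployed = 0.0766 × 2,387.80 ≈ 182.91 thousand.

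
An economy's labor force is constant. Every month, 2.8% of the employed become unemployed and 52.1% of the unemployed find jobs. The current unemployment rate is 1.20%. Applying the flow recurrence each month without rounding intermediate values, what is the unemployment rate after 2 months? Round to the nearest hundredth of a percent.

With a fixed labor force, u_{t+1} = u_t + s·(1−u_t) − f·u_t = u_t·(1−s−f) + s.
Here 1−s−f = 0.451 and s = 0.028.
u_1 = 0.012000 × 0.451 + 0.028 = 0.033412.
u_2 = 0.033412 × 0.451 + 0.028 = 0.043069.

Unemployment rate after two months ≈ 4.31%.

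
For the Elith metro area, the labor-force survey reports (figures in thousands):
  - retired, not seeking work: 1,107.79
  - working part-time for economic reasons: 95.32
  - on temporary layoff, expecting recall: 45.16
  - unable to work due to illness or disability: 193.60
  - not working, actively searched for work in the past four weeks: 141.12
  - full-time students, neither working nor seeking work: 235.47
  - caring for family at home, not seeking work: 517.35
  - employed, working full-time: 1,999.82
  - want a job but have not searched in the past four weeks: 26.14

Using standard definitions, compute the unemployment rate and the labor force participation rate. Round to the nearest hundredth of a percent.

Unemployment rate ≈ 8.17%; labor force participation rate ≈ 52.30%.

Employed = 95.32 + 1,999.82 = 2,095.14 thousand (anyone who worked, including part-time for economic reasons, counts as employed).
Unemployed = 45.16 + 141.12 = 186.28 thousand (jobless and actively searching, or on temporary layoff).
Labor force = 2,095.14 + 186.28 = 2,281.42 thousand.
Not in labor force = 1,107.79 + 193.60 + 235.47 + 517.35 + 26.14 = 2,080.35 thousand (those not working and not actively searching are outside the labor force — including those who want a job but have given up searching).
Civilian working-age population = 2,281.42 + 2,080.35 = 4,361.77 thousand.
Unemployment rate = 186.28 / 2,281.42 = 8.17%.
Labor force participation rate = 2,281.42 / 4,361.77 = 52.30%.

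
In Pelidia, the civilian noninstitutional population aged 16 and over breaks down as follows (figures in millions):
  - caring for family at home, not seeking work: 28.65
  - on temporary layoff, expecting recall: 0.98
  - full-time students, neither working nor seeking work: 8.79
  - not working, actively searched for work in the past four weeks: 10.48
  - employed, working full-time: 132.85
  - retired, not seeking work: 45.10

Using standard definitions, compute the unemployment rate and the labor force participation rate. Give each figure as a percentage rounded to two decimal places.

Employed = 132.85 million.
Unemployed = 0.98 + 10.48 = 11.46 million (jobless and actively searching, or on temporary layoff).
Labor force = 132.85 + 11.46 = 144.31 million.
Not in labor force = 28.65 + 8.79 + 45.10 = 82.54 million (those not working and not actively searching are outside the labor force).
Civilian working-age population = 144.31 + 82.54 = 226.85 million.
Unemployment rate = 11.46 / 144.31 = 7.94%.
Labor force participation rate = 144.31 / 226.85 = 63.61%.

Unemployment rate ≈ 7.94%; labor force participation rate ≈ 63.61%.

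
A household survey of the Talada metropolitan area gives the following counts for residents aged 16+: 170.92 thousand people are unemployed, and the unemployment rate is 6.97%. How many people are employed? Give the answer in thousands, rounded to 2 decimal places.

Labor force = U / u = 170.92 / 0.0697 ≈ 2,452.22 thousand.
Employed = labor force − unemployed = 2,452.22 − 170.92 = 2,281.30 thousand.

About 2,281.30 thousand are employed.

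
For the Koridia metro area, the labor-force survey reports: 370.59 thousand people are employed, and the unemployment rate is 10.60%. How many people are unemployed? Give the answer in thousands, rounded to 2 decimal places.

About 43.94 thousand are unemployed.

Let U be the number unemployed. The labor force is E + U, and U/(E+U) = 0.1060.
So U = 0.1060 × 370.59 / (1 − 0.1060) = 39.2825 / 0.8940 ≈ 43.94 thousand.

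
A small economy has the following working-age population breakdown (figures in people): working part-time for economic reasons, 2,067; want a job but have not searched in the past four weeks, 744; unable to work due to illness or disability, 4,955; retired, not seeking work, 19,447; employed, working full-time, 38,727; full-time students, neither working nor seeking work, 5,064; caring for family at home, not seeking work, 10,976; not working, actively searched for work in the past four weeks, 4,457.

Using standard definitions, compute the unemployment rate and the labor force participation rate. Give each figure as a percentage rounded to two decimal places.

Unemployment rate ≈ 9.85%; labor force participation rate ≈ 52.35%.

Employed = 2,067 + 38,727 = 40,794 (anyone who worked, including part-time for economic reasons, counts as employed).
Unemployed = 4,457.
Labor force = 40,794 + 4,457 = 45,251.
Not in labor force = 744 + 4,955 + 19,447 + 5,064 + 10,976 = 41,186 (those not working and not actively searching are outside the labor force — including those who want a job but have given up searching).
Civilian working-age population = 45,251 + 41,186 = 86,437.
Unemployment rate = 4,457 / 45,251 = 9.85%.
Labor force participation rate = 45,251 / 86,437 = 52.35%.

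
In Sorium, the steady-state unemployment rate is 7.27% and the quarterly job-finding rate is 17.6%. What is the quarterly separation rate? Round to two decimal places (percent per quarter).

From u* = s/(s+f): s = u·f/(1−u).
s = 0.0727 × 17.6 / (1 − 0.0727) = 1.2795 / 0.9273 ≈ 1.38% per quarter.

Separation rate ≈ 1.38% per quarter.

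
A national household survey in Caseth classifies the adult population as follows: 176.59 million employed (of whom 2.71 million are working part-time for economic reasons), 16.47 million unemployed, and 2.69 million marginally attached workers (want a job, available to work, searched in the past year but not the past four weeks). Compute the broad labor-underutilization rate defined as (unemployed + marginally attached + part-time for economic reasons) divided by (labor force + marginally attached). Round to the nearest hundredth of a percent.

Broad underutilization rate ≈ 11.17%.

Labor force = 176.59 + 16.47 = 193.06 million.
Numerator = 16.47 + 2.69 + 2.71 = 21.87 million.
Denominator = 193.06 + 2.69 = 195.75 million.
Broad rate = 21.87 / 195.75 = 11.17%.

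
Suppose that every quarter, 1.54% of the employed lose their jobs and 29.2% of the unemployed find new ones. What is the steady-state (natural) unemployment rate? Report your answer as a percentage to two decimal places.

At steady state the flows balance: s·E = f·U, so U/(E+U) = s/(s+f).
u* = 1.54 / (1.54 + 29.2) = 1.54 / 30.74 = 5.01%.

Steady-state unemployment rate ≈ 5.01%.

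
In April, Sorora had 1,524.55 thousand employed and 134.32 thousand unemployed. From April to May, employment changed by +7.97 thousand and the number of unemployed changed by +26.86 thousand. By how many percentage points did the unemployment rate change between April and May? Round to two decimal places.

The unemployment rate changed by +1.42 percentage points.

April: labor force = 1,524.55 + 134.32 = 1,658.87; u = 134.32/1,658.87 = 8.10%.
May: labor force = 1,532.52 + 161.18 = 1,693.70; u = 161.18/1,693.70 = 9.52%.
Change = 9.52% − 8.10% = +1.42 pp.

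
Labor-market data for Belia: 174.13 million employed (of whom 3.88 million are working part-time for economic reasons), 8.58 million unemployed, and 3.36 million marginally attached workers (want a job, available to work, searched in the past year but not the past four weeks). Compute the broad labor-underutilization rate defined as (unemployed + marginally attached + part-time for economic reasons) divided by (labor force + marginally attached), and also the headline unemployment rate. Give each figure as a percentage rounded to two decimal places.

Broad underutilization rate ≈ 8.50%; headline unemployment rate ≈ 4.70%.

Labor force = 174.13 + 8.58 = 182.71 million.
Numerator = 8.58 + 3.36 + 3.88 = 15.82 million.
Denominator = 182.71 + 3.36 = 186.07 million.
Broad rate = 15.82 / 186.07 = 8.50%.
Headline unemployment rate = 8.58 / 182.71 = 4.70%.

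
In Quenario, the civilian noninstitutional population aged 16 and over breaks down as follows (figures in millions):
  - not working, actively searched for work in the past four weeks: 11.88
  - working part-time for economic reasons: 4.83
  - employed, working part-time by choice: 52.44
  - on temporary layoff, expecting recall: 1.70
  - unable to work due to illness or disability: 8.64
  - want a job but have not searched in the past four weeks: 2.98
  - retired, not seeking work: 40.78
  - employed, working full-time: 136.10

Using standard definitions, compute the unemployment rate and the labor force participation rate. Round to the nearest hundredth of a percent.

Employed = 4.83 + 52.44 + 136.10 = 193.37 million (anyone who worked, including part-time for economic reasons, counts as employed).
Unemployed = 11.88 + 1.70 = 13.58 million (jobless and actively searching, or on temporary layoff).
Labor force = 193.37 + 13.58 = 206.95 million.
Not in labor force = 8.64 + 2.98 + 40.78 = 52.40 million (those not working and not actively searching are outside the labor force — including those who want a job but have given up searching).
Civilian working-age population = 206.95 + 52.40 = 259.35 million.
Unemployment rate = 13.58 / 206.95 = 6.56%.
Labor force participation rate = 206.95 / 259.35 = 79.80%.

Unemployment rate ≈ 6.56%; labor force participation rate ≈ 79.80%.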